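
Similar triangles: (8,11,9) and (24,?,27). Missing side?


Scale factor = 24/8 = 3
Missing side = 11 × 3
= 33.0

33.0


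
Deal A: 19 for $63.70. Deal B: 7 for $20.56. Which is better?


Deal A: $63.70/19 = $3.3526/unit
Deal B: $20.56/7 = $2.9371/unit
B is cheaper per unit
= Deal B

Deal B


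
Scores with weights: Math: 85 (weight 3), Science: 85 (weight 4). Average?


Numerator = 85×3 + 85×4
= 255 + 340
= 595
Total weight = 7
Weighted avg = 595/7
= 85.00

85.00


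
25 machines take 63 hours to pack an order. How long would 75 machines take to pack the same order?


Inverse proportion: x × y = constant
k = 25 × 63 = 1575
y₂ = k / 75 = 1575 / 75
= 21.00

21.00


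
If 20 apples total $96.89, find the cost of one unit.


Unit rate = total / quantity
= 96.89 / 20
= $4.84 per unit

$4.84 per unit


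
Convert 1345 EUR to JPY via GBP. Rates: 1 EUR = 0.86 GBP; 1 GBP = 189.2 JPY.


Step 1: 1345 EUR × 0.86 = 1156.70 GBP
Step 2: 1156.70 GBP × 189.2 = 218847.64 JPY
Implied rate EUR→JPY = 0.86 × 189.2 = 162.7120
= 218847.64 JPY

218847.64 JPY


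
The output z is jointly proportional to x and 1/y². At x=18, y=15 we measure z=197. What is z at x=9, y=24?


z = k·x/y²
Solve for k using the known point: k = z·y²/x = 197×225/18 = 44325/18 = 2462.5000
Now evaluate at x=9, y=24:
z = k × 9 / 576 = (44325 × 9) / (18 × 576) = 398925/10368
≈ 38.4766

38.4766


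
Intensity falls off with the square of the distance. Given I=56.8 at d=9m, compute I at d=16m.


I₁d₁² = I₂d₂²
I₂ = I₁ × (d₁/d₂)²
= 56.8 × (9/16)²
= 56.8 × 81/256
= 4600.8/256
≈ 17.9719

17.9719


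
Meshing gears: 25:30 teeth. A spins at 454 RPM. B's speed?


Gear ratio = 25:30 = 5:6
RPM_B = RPM_A × (teeth_A / teeth_B)
= 454 × (25/30)
= 378.3 RPM

378.3 RPM


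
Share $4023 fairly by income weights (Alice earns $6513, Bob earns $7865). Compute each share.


Total income = 6513 + 7865 = $14378
Alice: $4023 × 6513/14378 = $1822.35
Bob: $4023 × 7865/14378 = $2200.65
= Alice: $1822.35, Bob: $2200.65

Alice: $1822.35, Bob: $2200.65


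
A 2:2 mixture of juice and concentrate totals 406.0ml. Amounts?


Total parts = 2 + 2 = 4
juice: 406.0 × 2/4 = 203.0ml
concentrate: 406.0 × 2/4 = 203.0ml
= 203.0ml and 203.0ml

203.0ml and 203.0ml


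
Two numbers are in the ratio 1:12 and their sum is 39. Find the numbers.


Let A = 1k, B = 12k.
1k + 12k = 39
13k = 39 → k = 39/13 = 3
A = 1×3 = 3, B = 12×3 = 36
= A = 3, B = 36

A = 3, B = 36


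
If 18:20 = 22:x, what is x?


Cross multiply: 18 × x = 20 × 22
18x = 440
x = 440 / 18
= 24.44

24.44


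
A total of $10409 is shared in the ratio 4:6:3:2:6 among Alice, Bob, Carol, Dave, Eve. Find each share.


Total parts = 4 + 6 + 3 + 2 + 6 = 21
Alice: 10409 × 4/21 = 1982.67
Bob: 10409 × 6/21 = 2974.00
Carol: 10409 × 3/21 = 1487.00
Dave: 10409 × 2/21 = 991.33
Eve: 10409 × 6/21 = 2974.00
= Alice: $1982.67, Bob: $2974.00, Carol: $1487.00, Dave: $991.33, Eve: $2974.00

Alice: $1982.67, Bob: $2974.00, Carol: $1487.00, Dave: $991.33, Eve: $2974.00


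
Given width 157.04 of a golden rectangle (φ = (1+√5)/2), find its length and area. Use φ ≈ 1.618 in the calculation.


φ = (1 + √5) / 2 ≈ 1.618
Length = width × φ = 157.04 × 1.618 = 254.09072
≈ 254.09
Area = width × length = 157.04 × 254.09072 = 39902.4066688 ≈ 39902.41
= Length: 254.09, Area: 39902.41

Length: 254.09, Area: 39902.41


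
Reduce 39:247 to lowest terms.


GCD(39, 247) = 13
39/13 : 247/13
= 3:19

3:19


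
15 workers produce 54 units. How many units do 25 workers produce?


Direct proportion: y/x = constant
k = 54/15 = 3.6000
y₂ = k × 25 = 54 × 25 / 15 = 1350/15
= 90.00

90.00


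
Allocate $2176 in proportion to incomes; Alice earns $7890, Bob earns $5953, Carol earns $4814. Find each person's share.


Total income = 7890 + 5953 + 4814 = $18657
Alice: $2176 × 7890/18657 = $920.23
Bob: $2176 × 5953/18657 = $694.31
Carol: $2176 × 4814/18657 = $561.47
= Alice: $920.23, Bob: $694.31, Carol: $561.47

Alice: $920.23, Bob: $694.31, Carol: $561.47


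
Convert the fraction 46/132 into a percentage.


Percentage = (part / whole) × 100
= (46 / 132) × 100
≈ 34.85%

34.85%


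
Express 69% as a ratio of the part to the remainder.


69% means 69 parts out of 100; remainder = 31
Part : remainder = 69:31
GCD = 1
= 69:31

69:31


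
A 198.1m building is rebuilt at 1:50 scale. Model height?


Model size = real / scale
= 198.1 / 50
= 3.9620 m

3.9620 m


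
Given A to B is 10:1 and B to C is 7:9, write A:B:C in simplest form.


Match B: multiply A:B by 7 → 70:7
Multiply B:C by 1 → 7:9
Combined: 70:7:9
GCD = 1
= 70:7:9

70:7:9


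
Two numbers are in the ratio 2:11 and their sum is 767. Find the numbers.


Let A = 2k, B = 11k.
2k + 11k = 767
13k = 767 → k = 767/13 = 59
A = 2×59 = 118, B = 11×59 = 649
= A = 118, B = 649

A = 118, B = 649


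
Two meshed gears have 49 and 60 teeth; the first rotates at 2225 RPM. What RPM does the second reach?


Gear ratio = 49:60 = 49:60
RPM_B = RPM_A × (teeth_A / teeth_B)
= 2225 × (49/60)
= 1817.1 RPM

1817.1 RPM


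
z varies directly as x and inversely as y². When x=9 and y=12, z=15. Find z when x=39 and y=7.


z = k·x/y²
Solve for k using the known point: k = z·y²/x = 15×144/9 = 2160/9 = 240.0000
Now evaluate at x=39, y=7:
z = k × 39 / 49 = (2160 × 39) / (9 × 49) = 84240/441
≈ 191.0204

191.0204


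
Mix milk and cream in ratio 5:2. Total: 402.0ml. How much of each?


Total parts = 5 + 2 = 7
milk: 402.0 × 5/7 = 287.1ml
cream: 402.0 × 2/7 = 114.9ml
= 287.1ml and 114.9ml

287.1ml and 114.9ml


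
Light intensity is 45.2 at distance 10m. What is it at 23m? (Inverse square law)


I₁d₁² = I₂d₂²
I₂ = I₁ × (d₁/d₂)²
= 45.2 × (10/23)²
= 45.2 × 100/529
= 4520/529
≈ 8.5444

8.5444


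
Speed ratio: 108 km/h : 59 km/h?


Ratio = 108:59
GCD = 1
Simplified = 108:59
Time ratio (same distance) = 59:108
Speed ratio = 108:59

108:59


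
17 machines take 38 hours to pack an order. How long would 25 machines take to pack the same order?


Inverse proportion: x × y = constant
k = 17 × 38 = 646
y₂ = k / 25 = 646 / 25
= 25.84

25.84


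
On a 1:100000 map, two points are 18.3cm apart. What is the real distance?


Real distance = map distance × scale
= 18.3cm × 100000
= 1830000 cm = 18300.0 m
= 18.300 km

18.300 km


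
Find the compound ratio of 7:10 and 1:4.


Compound ratio = (7×1) : (10×4)
= 7:40
GCD = 1
= 7:40

7:40


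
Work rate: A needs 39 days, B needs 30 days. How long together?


Rate of A = 1/39 per day
Rate of B = 1/30 per day
Combined rate = 1/39 + 1/30 = 69/1170 ≈ 0.0590 per day
Days = 1 / combined rate = 1170/69
≈ 16.96 days

16.96 days


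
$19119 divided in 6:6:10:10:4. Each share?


Total parts = 6 + 6 + 10 + 10 + 4 = 36
Part 1: 19119 × 6/36 = 3186.50
Part 2: 19119 × 6/36 = 3186.50
Part 3: 19119 × 10/36 = 5310.83
Part 4: 19119 × 10/36 = 5310.83
Part 5: 19119 × 4/36 = 2124.33
= Part 1: $3186.50, Part 2: $3186.50, Part 3: $5310.83, Part 4: $5310.83, Part 5: $2124.33

Part 1: $3186.50, Part 2: $3186.50, Part 3: $5310.83, Part 4: $5310.83, Part 5: $2124.33


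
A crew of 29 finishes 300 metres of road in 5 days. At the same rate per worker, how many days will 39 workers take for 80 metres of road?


Days ∝ work / workers, so d₂ = d₁ × (m₁/m₂) × (w₂/w₁)
Workers factor (inverse): 29/39 ≈ 0.7436
Work factor (direct): 80/300 ≈ 0.2667
d₂ = 5 × 29/39 × 80/300 = (5 × 29 × 80) / (39 × 300) = 11600/11700
≈ 0.99 days

0.99 days


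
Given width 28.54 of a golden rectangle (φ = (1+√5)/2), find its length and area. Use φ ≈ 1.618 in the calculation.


φ = (1 + √5) / 2 ≈ 1.618
Length = width × φ = 28.54 × 1.618 = 46.17772
≈ 46.18
Area = width × length = 28.54 × 46.17772 = 1317.9121288 ≈ 1317.91
= Length: 46.18, Area: 1317.91

Length: 46.18, Area: 1317.91


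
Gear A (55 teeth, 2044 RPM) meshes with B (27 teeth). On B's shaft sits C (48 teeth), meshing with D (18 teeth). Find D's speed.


Stage 1: RPM_B = RPM_A × t_A/t_B = 2044 × 55/27 = 112420/27 ≈ 4163.70
B and C share a shaft → RPM_C = RPM_B
Stage 2: RPM_D = RPM_C × t_C/t_D = RPM_A × (t_A×t_C)/(t_B×t_D)
Overall ratio = (55×48)/(27×18) = 2640/486
RPM_D = 2044 × 2640/486 = 5396160/486
≈ 11103.21 RPM

11103.21 RPM


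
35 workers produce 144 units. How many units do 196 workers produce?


Direct proportion: y/x = constant
k = 144/35 ≈ 4.1143
y₂ = k × 196 = 144 × 196 / 35 = 28224/35
= 806.40

806.40


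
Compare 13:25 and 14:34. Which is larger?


13/25 = 0.5200
14/34 = 0.4118
0.5200 > 0.4118, so 13:25 is greater
= 13:25

13:25


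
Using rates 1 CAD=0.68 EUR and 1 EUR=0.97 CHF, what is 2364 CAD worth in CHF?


Step 1: 2364 CAD × 0.68 = 1607.52 EUR
Step 2: 1607.52 EUR × 0.97 = 1559.29 CHF
Implied rate CAD→CHF = 0.68 × 0.97 = 0.6596
= 1559.29 CHF

1559.29 CHF


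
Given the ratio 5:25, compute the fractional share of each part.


Total parts = 5 + 25 = 30
First part: 5/30 = 1/6
Second part: 25/30 = 5/6
= 1/6 and 5/6

1/6 and 5/6


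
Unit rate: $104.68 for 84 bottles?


Unit rate = total / quantity
= 104.68 / 84
= $1.25 per unit

$1.25 per unit


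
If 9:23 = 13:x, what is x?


Cross multiply: 9 × x = 23 × 13
9x = 299
x = 299 / 9
= 33.22

33.22


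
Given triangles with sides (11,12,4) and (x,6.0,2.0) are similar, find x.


Scale factor = 6.0/12 = 0.5
Missing side = 11 × 0.5
= 5.5

5.5


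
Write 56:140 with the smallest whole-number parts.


GCD(56, 140) = 28
56/28 : 140/28
= 2:5

2:5


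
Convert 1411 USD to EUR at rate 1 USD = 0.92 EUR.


Amount × rate = 1411 × 0.92
= 1298.12 EUR

1298.12 EUR


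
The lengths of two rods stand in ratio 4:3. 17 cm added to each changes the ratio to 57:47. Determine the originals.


Let A = 4k, B = 3k.
(4k + 17) / (3k + 17) = 57/47
Cross-multiply: 47(4k + 17) = 57(3k + 17)
188k + 799 = 171k + 969
188k - 171k = 969 - 799
17k = 170
k = 170/17 = 10
A = 4×10 = 40, B = 3×10 = 30
= A = 40, B = 30

A = 40, B = 30


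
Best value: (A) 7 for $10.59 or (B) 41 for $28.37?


Deal A: $10.59/7 = $1.5129/unit
Deal B: $28.37/41 = $0.6920/unit
B is cheaper per unit
= Deal B

Deal B


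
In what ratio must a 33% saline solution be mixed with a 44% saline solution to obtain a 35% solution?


Let x parts of 33% mix with y parts of 44%.
33x + 44y = 35(x + y)
33x + 44y = 35x + 35y
x(33 - 35) = y(35 - 44)
x/y = (44 - 35)/(35 - 33) = 9/2
Simplify: 9:2
= 9:2

9:2


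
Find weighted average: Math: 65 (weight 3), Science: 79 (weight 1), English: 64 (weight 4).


Numerator = 65×3 + 79×1 + 64×4
= 195 + 79 + 256
= 530
Total weight = 8
Weighted avg = 530/8
= 66.25

66.25


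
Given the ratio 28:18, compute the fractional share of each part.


Total parts = 28 + 18 = 46
First part: 28/46 = 14/23
Second part: 18/46 = 9/23
= 14/23 and 9/23

14/23 and 9/23


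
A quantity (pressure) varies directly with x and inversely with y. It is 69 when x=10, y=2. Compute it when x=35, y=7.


z = k·x/y
Solve for k using the known point: k = z·y/x = 69×2/10 = 138/10 = 13.8000
Now evaluate at x=35, y=7:
z = k × 35 / 7 = (138 × 35) / (10 × 7) = 4830/70
= 69.0000

69.0000


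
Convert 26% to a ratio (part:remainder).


26% means 26 parts out of 100; remainder = 74
Part : remainder = 26:74
GCD = 2
= 13:37

13:37


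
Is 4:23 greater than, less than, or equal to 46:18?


4/23 = 0.1739
46/18 = 2.5556
0.1739 < 2.5556, so 4:23 is less
= less than

less than


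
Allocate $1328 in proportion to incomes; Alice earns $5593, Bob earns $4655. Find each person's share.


Total income = 5593 + 4655 = $10248
Alice: $1328 × 5593/10248 = $724.78
Bob: $1328 × 4655/10248 = $603.22
= Alice: $724.78, Bob: $603.22

Alice: $724.78, Bob: $603.22


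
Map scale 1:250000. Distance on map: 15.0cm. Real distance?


Real distance = map distance × scale
= 15.0cm × 250000
= 3750000 cm = 37500.0 m
= 37.500 km

37.500 km


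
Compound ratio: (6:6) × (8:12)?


Compound ratio = (6×8) : (6×12)
= 48:72
GCD = 24
= 2:3

2:3


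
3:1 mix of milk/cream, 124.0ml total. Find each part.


Total parts = 3 + 1 = 4
milk: 124.0 × 3/4 = 93.0ml
cream: 124.0 × 1/4 = 31.0ml
= 93.0ml and 31.0ml

93.0ml and 31.0ml


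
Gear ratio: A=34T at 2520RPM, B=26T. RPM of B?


Gear ratio = 34:26 = 17:13
RPM_B = RPM_A × (teeth_A / teeth_B)
= 2520 × (34/26)
= 3295.4 RPM

3295.4 RPM


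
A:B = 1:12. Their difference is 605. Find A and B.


Let A = 1k, B = 12k.
12k - 1k = 605
11k = 605 → k = 605/11 = 55
A = 1×55 = 55, B = 12×55 = 660
= A = 55, B = 660

A = 55, B = 660


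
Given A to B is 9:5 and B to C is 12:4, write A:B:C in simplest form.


Match B: multiply A:B by 12 → 108:60
Multiply B:C by 5 → 60:20
Combined: 108:60:20
GCD = 4
= 27:15:5

27:15:5


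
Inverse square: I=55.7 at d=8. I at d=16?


I₁d₁² = I₂d₂²
I₂ = I₁ × (d₁/d₂)²
= 55.7 × (8/16)²
= 55.7 × 64/256
= 3564.8/256
= 13.9250

13.9250


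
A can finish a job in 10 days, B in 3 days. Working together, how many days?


Rate of A = 1/10 per day
Rate of B = 1/3 per day
Combined rate = 1/10 + 1/3 = 13/30 ≈ 0.4333 per day
Days = 1 / combined rate = 30/13
≈ 2.31 days

2.31 days


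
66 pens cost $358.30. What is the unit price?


Unit rate = total / quantity
= 358.30 / 66
= $5.43 per unit

$5.43 per unit


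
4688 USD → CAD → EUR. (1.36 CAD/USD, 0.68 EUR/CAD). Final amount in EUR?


Step 1: 4688 USD × 1.36 = 6375.68 CAD
Step 2: 6375.68 CAD × 0.68 = 4335.46 EUR
Implied rate USD→EUR = 1.36 × 0.68 = 0.9248
= 4335.46 EUR

4335.46 EUR


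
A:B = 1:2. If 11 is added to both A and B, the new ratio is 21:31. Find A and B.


Let A = 1k, B = 2k.
(1k + 11) / (2k + 11) = 21/31
Cross-multiply: 31(1k + 11) = 21(2k + 11)
31k + 341 = 42k + 231
31k - 42k = 231 - 341
-11k = -110
k = -110/-11 = 10
A = 1×10 = 10, B = 2×10 = 20
= A = 10, B = 20

A = 10, B = 20


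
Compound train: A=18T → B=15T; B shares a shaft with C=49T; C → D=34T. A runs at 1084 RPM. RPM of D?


Stage 1: RPM_B = RPM_A × t_A/t_B = 1084 × 18/15 = 19512/15 = 1300.80
B and C share a shaft → RPM_C = RPM_B
Stage 2: RPM_D = RPM_C × t_C/t_D = RPM_A × (t_A×t_C)/(t_B×t_D)
Overall ratio = (18×49)/(15×34) = 882/510
RPM_D = 1084 × 882/510 = 956088/510
≈ 1874.68 RPM

1874.68 RPM


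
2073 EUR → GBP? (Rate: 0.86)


Amount × rate = 2073 × 0.86
= 1782.78 GBP

1782.78 GBP


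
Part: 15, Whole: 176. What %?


Percentage = (part / whole) × 100
= (15 / 176) × 100
≈ 8.52%

8.52%


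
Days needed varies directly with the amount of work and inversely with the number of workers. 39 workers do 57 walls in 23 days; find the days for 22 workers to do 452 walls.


Days ∝ work / workers, so d₂ = d₁ × (m₁/m₂) × (w₂/w₁)
Workers factor (inverse): 39/22 ≈ 1.7727
Work factor (direct): 452/57 ≈ 7.9298
d₂ = 23 × 39/22 × 452/57 = (23 × 39 × 452) / (22 × 57) = 405444/1254
≈ 323.32 days

323.32 days


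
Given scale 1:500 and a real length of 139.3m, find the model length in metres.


Model size = real / scale
= 139.3 / 500
= 0.2786 m

0.2786 m


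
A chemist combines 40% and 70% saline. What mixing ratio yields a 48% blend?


Let x parts of 40% mix with y parts of 70%.
40x + 70y = 48(x + y)
40x + 70y = 48x + 48y
x(40 - 48) = y(48 - 70)
x/y = (70 - 48)/(48 - 40) = 22/8
Simplify: 11:4
= 11:4

11:4


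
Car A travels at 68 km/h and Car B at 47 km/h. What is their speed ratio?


Ratio = 68:47
GCD = 1
Simplified = 68:47
Time ratio (same distance) = 47:68
Speed ratio = 68:47

68:47


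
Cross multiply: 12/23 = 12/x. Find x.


Cross multiply: 12 × x = 23 × 12
12x = 276
x = 276 / 12
= 23.00

23.00


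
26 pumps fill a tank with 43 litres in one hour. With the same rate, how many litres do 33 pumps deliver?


Direct proportion: y/x = constant
k = 43/26 ≈ 1.6538
y₂ = k × 33 = 43 × 33 / 26 = 1419/26
≈ 54.58

54.58


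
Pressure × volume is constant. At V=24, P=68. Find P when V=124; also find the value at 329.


Inverse proportion: x × y = constant
k = 24 × 68 = 1632
At x=124: k/124 = 13.16
At x=329: k/329 = 4.96
= 13.16 and 4.96

13.16 and 4.96


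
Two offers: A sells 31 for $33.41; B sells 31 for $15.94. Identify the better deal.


Deal A: $33.41/31 = $1.0777/unit
Deal B: $15.94/31 = $0.5142/unit
B is cheaper per unit
= Deal B

Deal B


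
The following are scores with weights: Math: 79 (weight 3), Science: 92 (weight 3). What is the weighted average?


Numerator = 79×3 + 92×3
= 237 + 276
= 513
Total weight = 6
Weighted avg = 513/6
= 85.50

85.50


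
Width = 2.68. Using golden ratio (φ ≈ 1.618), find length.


φ = (1 + √5) / 2 ≈ 1.618
Length = width × φ = 2.68 × 1.618 = 4.33624
≈ 4.34

4.34


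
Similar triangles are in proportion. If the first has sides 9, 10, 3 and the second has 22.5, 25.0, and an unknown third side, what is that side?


Scale factor = 22.5/9 = 2.5
Missing side = 3 × 2.5
= 7.5

7.5


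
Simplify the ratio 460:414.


GCD(460, 414) = 46
460/46 : 414/46
= 10:9

10:9


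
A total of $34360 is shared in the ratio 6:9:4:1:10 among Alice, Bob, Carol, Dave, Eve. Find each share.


Total parts = 6 + 9 + 4 + 1 + 10 = 30
Alice: 34360 × 6/30 = 6872.00
Bob: 34360 × 9/30 = 10308.00
Carol: 34360 × 4/30 = 4581.33
Dave: 34360 × 1/30 = 1145.33
Eve: 34360 × 10/30 = 11453.33
= Alice: $6872.00, Bob: $10308.00, Carol: $4581.33, Dave: $1145.33, Eve: $11453.33

Alice: $6872.00, Bob: $10308.00, Carol: $4581.33, Dave: $1145.33, Eve: $11453.33


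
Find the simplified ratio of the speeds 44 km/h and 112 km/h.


Ratio = 44:112
GCD = 4
Simplified = 11:28
Time ratio (same distance) = 28:11
Speed ratio = 11:28

11:28


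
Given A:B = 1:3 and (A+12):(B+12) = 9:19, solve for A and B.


Let A = 1k, B = 3k.
(1k + 12) / (3k + 12) = 9/19
Cross-multiply: 19(1k + 12) = 9(3k + 12)
19k + 228 = 27k + 108
19k - 27k = 108 - 228
-8k = -120
k = -120/-8 = 15
A = 1×15 = 15, B = 3×15 = 45
= A = 15, B = 45

A = 15, B = 45


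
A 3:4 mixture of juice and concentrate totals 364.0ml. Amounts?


Total parts = 3 + 4 = 7
juice: 364.0 × 3/7 = 156.0ml
concentrate: 364.0 × 4/7 = 208.0ml
= 156.0ml and 208.0ml

156.0ml and 208.0ml


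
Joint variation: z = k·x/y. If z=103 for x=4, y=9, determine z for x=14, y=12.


z = k·x/y
Solve for k using the known point: k = z·y/x = 103×9/4 = 927/4 = 231.7500
Now evaluate at x=14, y=12:
z = k × 14 / 12 = (927 × 14) / (4 × 12) = 12978/48
= 270.3750

270.3750


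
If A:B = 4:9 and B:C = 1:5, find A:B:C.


Match B: multiply A:B by 1 → 4:9
Multiply B:C by 9 → 9:45
Combined: 4:9:45
GCD = 1
= 4:9:45

4:9:45


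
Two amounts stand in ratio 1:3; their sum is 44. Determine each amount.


Let A = 1k, B = 3k.
1k + 3k = 44
4k = 44 → k = 44/4 = 11
A = 1×11 = 11, B = 3×11 = 33
= A = 11, B = 33

A = 11, B = 33


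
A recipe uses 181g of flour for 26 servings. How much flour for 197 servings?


Direct proportion: y/x = constant
k = 181/26 ≈ 6.9615
y₂ = k × 197 = 181 × 197 / 26 = 35657/26
≈ 1371.42

1371.42


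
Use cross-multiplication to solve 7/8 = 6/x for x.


Cross multiply: 7 × x = 8 × 6
7x = 48
x = 48 / 7
= 6.86

6.86


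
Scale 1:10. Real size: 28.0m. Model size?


Model size = real / scale
= 28.0 / 10
= 2.8000 m

2.8000 m


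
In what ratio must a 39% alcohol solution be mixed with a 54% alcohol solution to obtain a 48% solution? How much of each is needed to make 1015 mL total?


Let x parts of 39% mix with y parts of 54%.
39x + 54y = 48(x + y)
39x + 54y = 48x + 48y
x(39 - 48) = y(48 - 54)
x/y = (54 - 48)/(48 - 39) = 6/9
Simplify: 2:3
Total parts = 5; one part = 1015/5 = 203.00 mL
39% solution: 2×203.00 = 406.00 mL
54% solution: 3×203.00 = 609.00 mL
= ratio 2:3; 406.00 mL and 609.00 mL

ratio 2:3; 406.00 mL and 609.00 mL


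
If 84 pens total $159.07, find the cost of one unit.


Unit rate = total / quantity
= 159.07 / 84
= $1.89 per unit

$1.89 per unit


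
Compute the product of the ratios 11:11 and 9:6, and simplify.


Compound ratio = (11×9) : (11×6)
= 99:66
GCD = 33
= 3:2

3:2


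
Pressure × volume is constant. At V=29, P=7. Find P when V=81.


Inverse proportion: x × y = constant
k = 29 × 7 = 203
y₂ = k / 81 = 203 / 81
= 2.51

2.51


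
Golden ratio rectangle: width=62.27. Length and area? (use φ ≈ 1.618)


φ = (1 + √5) / 2 ≈ 1.618
Length = width × φ = 62.27 × 1.618 = 100.75286
≈ 100.75
Area = width × length = 62.27 × 100.75286 = 6273.8805922 ≈ 6273.88
= Length: 100.75, Area: 6273.88

Length: 100.75, Area: 6273.88


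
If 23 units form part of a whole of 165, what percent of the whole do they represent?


Percentage = (part / whole) × 100
= (23 / 165) × 100
≈ 13.94%

13.94%


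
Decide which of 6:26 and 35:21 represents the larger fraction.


6/26 = 0.2308
35/21 = 1.6667
0.2308 < 1.6667, so 6:26 is less
= 35:21

35:21


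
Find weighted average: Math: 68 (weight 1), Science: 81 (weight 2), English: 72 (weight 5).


Numerator = 68×1 + 81×2 + 72×5
= 68 + 162 + 360
= 590
Total weight = 8
Weighted avg = 590/8
= 73.75

73.75


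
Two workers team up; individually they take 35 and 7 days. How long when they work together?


Rate of A = 1/35 per day
Rate of B = 1/7 per day
Combined rate = 1/35 + 1/7 = 42/245 ≈ 0.1714 per day
Days = 1 / combined rate = 245/42
≈ 5.83 days

5.83 days


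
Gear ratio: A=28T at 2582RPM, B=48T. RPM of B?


Gear ratio = 28:48 = 7:12
RPM_B = RPM_A × (teeth_A / teeth_B)
= 2582 × (28/48)
= 1506.2 RPM

1506.2 RPM


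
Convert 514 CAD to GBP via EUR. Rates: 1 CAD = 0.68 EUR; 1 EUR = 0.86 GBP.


Step 1: 514 CAD × 0.68 = 349.52 EUR
Step 2: 349.52 EUR × 0.86 = 300.59 GBP
Implied rate CAD→GBP = 0.68 × 0.86 = 0.5848
= 300.59 GBP

300.59 GBP


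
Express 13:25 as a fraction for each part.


Total parts = 13 + 25 = 38
First part: 13/38 = 13/38
Second part: 25/38 = 25/38
= 13/38 and 25/38

13/38 and 25/38


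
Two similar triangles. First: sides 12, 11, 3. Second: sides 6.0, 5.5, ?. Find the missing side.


Scale factor = 6.0/12 = 0.5
Missing side = 3 × 0.5
= 1.5

1.5


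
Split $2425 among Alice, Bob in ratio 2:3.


Total parts = 2 + 3 = 5
Alice: 2425 × 2/5 = 970.00
Bob: 2425 × 3/5 = 1455.00
= Alice: $970.00, Bob: $1455.00

Alice: $970.00, Bob: $1455.00


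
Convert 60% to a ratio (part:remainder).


60% means 60 parts out of 100; remainder = 40
Part : remainder = 60:40
GCD = 20
= 3:2

3:2


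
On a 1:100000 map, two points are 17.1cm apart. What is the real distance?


Real distance = map distance × scale
= 17.1cm × 100000
= 1710000 cm = 17100.0 m
= 17.100 km

17.100 km


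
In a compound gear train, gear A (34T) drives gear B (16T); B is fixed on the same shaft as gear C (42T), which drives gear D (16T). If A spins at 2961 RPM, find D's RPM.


Stage 1: RPM_B = RPM_A × t_A/t_B = 2961 × 34/16 = 100674/16 ≈ 6292.13
B and C share a shaft → RPM_C = RPM_B
Stage 2: RPM_D = RPM_C × t_C/t_D = RPM_A × (t_A×t_C)/(t_B×t_D)
Overall ratio = (34×42)/(16×16) = 1428/256
RPM_D = 2961 × 1428/256 = 4228308/256
≈ 16516.83 RPM

16516.83 RPM


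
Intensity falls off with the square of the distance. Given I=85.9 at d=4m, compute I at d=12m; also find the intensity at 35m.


I₁d₁² = I₂d₂²
I at 12m = 85.9 × (4/12)² = 85.9 × 16/144 = 1374.4/144 ≈ 9.5444
I at 35m = 85.9 × (4/35)² = 85.9 × 16/1225 = 1374.4/1225 ≈ 1.1220
= 9.5444 and 1.1220

9.5444 and 1.1220


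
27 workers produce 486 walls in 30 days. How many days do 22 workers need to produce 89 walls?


Days ∝ work / workers, so d₂ = d₁ × (m₁/m₂) × (w₂/w₁)
Workers factor (inverse): 27/22 ≈ 1.2273
Work factor (direct): 89/486 ≈ 0.1831
d₂ = 30 × 27/22 × 89/486 = (30 × 27 × 89) / (22 × 486) = 72090/10692
≈ 6.74 days

6.74 days


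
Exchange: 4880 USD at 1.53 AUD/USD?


Amount × rate = 4880 × 1.53
= 7466.40 AUD

7466.40 AUD


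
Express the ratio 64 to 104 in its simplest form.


GCD(64, 104) = 8
64/8 : 104/8
= 8:13

8:13


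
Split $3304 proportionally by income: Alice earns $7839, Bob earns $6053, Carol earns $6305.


Total income = 7839 + 6053 + 6305 = $20197
Alice: $3304 × 7839/20197 = $1282.37
Bob: $3304 × 6053/20197 = $990.20
Carol: $3304 × 6305/20197 = $1031.43
= Alice: $1282.37, Bob: $990.20, Carol: $1031.43

Alice: $1282.37, Bob: $990.20, Carol: $1031.43


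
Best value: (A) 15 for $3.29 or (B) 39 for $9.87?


Deal A: $3.29/15 = $0.2193/unit
Deal B: $9.87/39 = $0.2531/unit
A is cheaper per unit
= Deal A

Deal A


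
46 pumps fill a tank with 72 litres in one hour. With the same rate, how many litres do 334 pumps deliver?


Direct proportion: y/x = constant
k = 72/46 ≈ 1.5652
y₂ = k × 334 = 72 × 334 / 46 = 24048/46
≈ 522.78

522.78


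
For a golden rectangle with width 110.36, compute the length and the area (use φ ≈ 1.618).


φ = (1 + √5) / 2 ≈ 1.618
Length = width × φ = 110.36 × 1.618 = 178.56248
≈ 178.56
Area = width × length = 110.36 × 178.56248 = 19706.1552928 ≈ 19706.16
= Length: 178.56, Area: 19706.16

Length: 178.56, Area: 19706.16


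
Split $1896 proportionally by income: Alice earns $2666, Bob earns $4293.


Total income = 2666 + 4293 = $6959
Alice: $1896 × 2666/6959 = $726.36
Bob: $1896 × 4293/6959 = $1169.64
= Alice: $726.36, Bob: $1169.64

Alice: $726.36, Bob: $1169.64


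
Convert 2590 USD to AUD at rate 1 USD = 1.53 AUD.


Amount × rate = 2590 × 1.53
= 3962.70 AUD

3962.70 AUD


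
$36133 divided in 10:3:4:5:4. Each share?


Total parts = 10 + 3 + 4 + 5 + 4 = 26
Part 1: 36133 × 10/26 = 13897.31
Part 2: 36133 × 3/26 = 4169.19
Part 3: 36133 × 4/26 = 5558.92
Part 4: 36133 × 5/26 = 6948.65
Part 5: 36133 × 4/26 = 5558.92
= Part 1: $13897.31, Part 2: $4169.19, Part 3: $5558.92, Part 4: $6948.65, Part 5: $5558.92

Part 1: $13897.31, Part 2: $4169.19, Part 3: $5558.92, Part 4: $6948.65, Part 5: $5558.92


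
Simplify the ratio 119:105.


GCD(119, 105) = 7
119/7 : 105/7
= 17:15

17:15


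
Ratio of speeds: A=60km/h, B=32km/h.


Ratio = 60:32
GCD = 4
Simplified = 15:8
Time ratio (same distance) = 8:15
Speed ratio = 15:8

15:8


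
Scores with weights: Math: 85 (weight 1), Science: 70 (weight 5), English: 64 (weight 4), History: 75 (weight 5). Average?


Numerator = 85×1 + 70×5 + 64×4 + 75×5
= 85 + 350 + 256 + 375
= 1066
Total weight = 15
Weighted avg = 1066/15
= 71.07

71.07


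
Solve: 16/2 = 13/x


Cross multiply: 16 × x = 2 × 13
16x = 26
x = 26 / 16
= 1.63

1.63


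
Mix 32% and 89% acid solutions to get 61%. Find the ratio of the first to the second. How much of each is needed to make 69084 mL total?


Let x parts of 32% mix with y parts of 89%.
32x + 89y = 61(x + y)
32x + 89y = 61x + 61y
x(32 - 61) = y(61 - 89)
x/y = (89 - 61)/(61 - 32) = 28/29
Simplify: 28:29
Total parts = 57; one part = 69084/57 = 1212.00 mL
32% solution: 28×1212.00 = 33936.00 mL
89% solution: 29×1212.00 = 35148.00 mL
= ratio 28:29; 33936.00 mL and 35148.00 mL

ratio 28:29; 33936.00 mL and 35148.00 mL


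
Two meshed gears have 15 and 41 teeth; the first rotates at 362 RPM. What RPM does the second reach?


Gear ratio = 15:41 = 15:41
RPM_B = RPM_A × (teeth_A / teeth_B)
= 362 × (15/41)
= 132.4 RPM

132.4 RPM


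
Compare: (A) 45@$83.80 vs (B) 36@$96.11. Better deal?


Deal A: $83.80/45 = $1.8622/unit
Deal B: $96.11/36 = $2.6697/unit
A is cheaper per unit
= Deal A

Deal A


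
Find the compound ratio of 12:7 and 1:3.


Compound ratio = (12×1) : (7×3)
= 12:21
GCD = 3
= 4:7

4:7


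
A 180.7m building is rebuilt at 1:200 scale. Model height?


Model size = real / scale
= 180.7 / 200
= 0.9035 m

0.9035 m


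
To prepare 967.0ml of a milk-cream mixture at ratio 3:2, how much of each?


Total parts = 3 + 2 = 5
milk: 967.0 × 3/5 = 580.2ml
cream: 967.0 × 2/5 = 386.8ml
= 580.2ml and 386.8ml

580.2ml and 386.8ml


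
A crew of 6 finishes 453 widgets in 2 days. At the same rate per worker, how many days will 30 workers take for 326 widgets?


Days ∝ work / workers, so d₂ = d₁ × (m₁/m₂) × (w₂/w₁)
Workers factor (inverse): 6/30 = 0.2000
Work factor (direct): 326/453 ≈ 0.7196
d₂ = 2 × 6/30 × 326/453 = (2 × 6 × 326) / (30 × 453) = 3912/13590
≈ 0.29 days

0.29 days


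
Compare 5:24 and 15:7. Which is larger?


5/24 = 0.2083
15/7 = 2.1429
0.2083 < 2.1429, so 5:24 is less
= 15:7

15:7


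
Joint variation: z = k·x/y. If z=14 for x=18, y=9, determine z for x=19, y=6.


z = k·x/y
Solve for k using the known point: k = z·y/x = 14×9/18 = 126/18 = 7.0000
Now evaluate at x=19, y=6:
z = k × 19 / 6 = (126 × 19) / (18 × 6) = 2394/108
≈ 22.1667

22.1667


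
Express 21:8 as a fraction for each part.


Total parts = 21 + 8 = 29
First part: 21/29 = 21/29
Second part: 8/29 = 8/29
= 21/29 and 8/29

21/29 and 8/29


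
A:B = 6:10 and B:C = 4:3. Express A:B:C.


Match B: multiply A:B by 4 → 24:40
Multiply B:C by 10 → 40:30
Combined: 24:40:30
GCD = 2
= 12:20:15

12:20:15


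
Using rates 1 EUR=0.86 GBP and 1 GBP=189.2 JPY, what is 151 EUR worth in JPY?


Step 1: 151 EUR × 0.86 = 129.86 GBP
Step 2: 129.86 GBP × 189.2 = 24569.51 JPY
Implied rate EUR→JPY = 0.86 × 189.2 = 162.7120
= 24569.51 JPY

24569.51 JPY


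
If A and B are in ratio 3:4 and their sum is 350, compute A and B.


Let A = 3k, B = 4k.
3k + 4k = 350
7k = 350 → k = 350/7 = 50
A = 3×50 = 150, B = 4×50 = 200
= A = 150, B = 200

A = 150, B = 200


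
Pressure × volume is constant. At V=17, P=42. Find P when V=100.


Inverse proportion: x × y = constant
k = 17 × 42 = 714
y₂ = k / 100 = 714 / 100
= 7.14

7.14


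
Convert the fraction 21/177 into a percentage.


Percentage = (part / whole) × 100
= (21 / 177) × 100
≈ 11.86%

11.86%


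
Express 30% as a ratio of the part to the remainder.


30% means 30 parts out of 100; remainder = 70
Part : remainder = 30:70
GCD = 10
= 3:7

3:7


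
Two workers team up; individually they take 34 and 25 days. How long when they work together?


Rate of A = 1/34 per day
Rate of B = 1/25 per day
Combined rate = 1/34 + 1/25 = 59/850 ≈ 0.0694 per day
Days = 1 / combined rate = 850/59
≈ 14.41 days

14.41 days


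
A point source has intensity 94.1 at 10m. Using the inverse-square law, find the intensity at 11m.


I₁d₁² = I₂d₂²
I₂ = I₁ × (d₁/d₂)²
= 94.1 × (10/11)²
= 94.1 × 100/121
= 9410/121
≈ 77.7686

77.7686


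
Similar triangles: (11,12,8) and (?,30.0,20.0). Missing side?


Scale factor = 30.0/12 = 2.5
Missing side = 11 × 2.5
= 27.5

27.5


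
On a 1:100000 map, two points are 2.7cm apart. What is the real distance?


Real distance = map distance × scale
= 2.7cm × 100000
= 270000 cm = 2700.0 m
= 2.700 km

2.700 km


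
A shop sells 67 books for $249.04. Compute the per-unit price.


Unit rate = total / quantity
= 249.04 / 67
= $3.72 per unit

$3.72 per unit


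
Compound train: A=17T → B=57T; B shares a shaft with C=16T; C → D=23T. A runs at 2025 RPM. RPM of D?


Stage 1: RPM_B = RPM_A × t_A/t_B = 2025 × 17/57 = 34425/57 ≈ 603.95
B and C share a shaft → RPM_C = RPM_B
Stage 2: RPM_D = RPM_C × t_C/t_D = RPM_A × (t_A×t_C)/(t_B×t_D)
Overall ratio = (17×16)/(57×23) = 272/1311
RPM_D = 2025 × 272/1311 = 550800/1311
≈ 420.14 RPM

420.14 RPM


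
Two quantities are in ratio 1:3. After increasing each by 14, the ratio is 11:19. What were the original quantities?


Let A = 1k, B = 3k.
(1k + 14) / (3k + 14) = 11/19
Cross-multiply: 19(1k + 14) = 11(3k + 14)
19k + 266 = 33k + 154
19k - 33k = 154 - 266
-14k = -112
k = -112/-14 = 8
A = 1×8 = 8, B = 3×8 = 24
= A = 8, B = 24

A = 8, B = 24


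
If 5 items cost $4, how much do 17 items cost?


Direct proportion: y/x = constant
k = 4/5 = 0.8000
y₂ = k × 17 = 4 × 17 / 5 = 68/5
= 13.60

13.60


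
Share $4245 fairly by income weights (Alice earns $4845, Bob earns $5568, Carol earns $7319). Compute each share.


Total income = 4845 + 5568 + 7319 = $17732
Alice: $4245 × 4845/17732 = $1159.88
Bob: $4245 × 5568/17732 = $1332.97
Carol: $4245 × 7319/17732 = $1752.15
= Alice: $1159.88, Bob: $1332.97, Carol: $1752.15

Alice: $1159.88, Bob: $1332.97, Carol: $1752.15


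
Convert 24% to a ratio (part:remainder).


24% means 24 parts out of 100; remainder = 76
Part : remainder = 24:76
GCD = 4
= 6:19

6:19


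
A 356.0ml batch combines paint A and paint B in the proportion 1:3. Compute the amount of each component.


Total parts = 1 + 3 = 4
paint A: 356.0 × 1/4 = 89.0ml
paint B: 356.0 × 3/4 = 267.0ml
= 89.0ml and 267.0ml

89.0ml and 267.0ml


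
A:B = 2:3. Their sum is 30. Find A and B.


Let A = 2k, B = 3k.
2k + 3k = 30
5k = 30 → k = 30/5 = 6
A = 2×6 = 12, B = 3×6 = 18
= A = 12, B = 18

A = 12, B = 18


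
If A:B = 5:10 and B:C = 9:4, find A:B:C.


Match B: multiply A:B by 9 → 45:90
Multiply B:C by 10 → 90:40
Combined: 45:90:40
GCD = 5
= 9:18:8

9:18:8


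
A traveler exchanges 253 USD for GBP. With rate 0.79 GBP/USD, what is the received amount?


Amount × rate = 253 × 0.79
= 199.87 GBP

199.87 GBP


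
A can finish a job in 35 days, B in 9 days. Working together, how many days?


Rate of A = 1/35 per day
Rate of B = 1/9 per day
Combined rate = 1/35 + 1/9 = 44/315 ≈ 0.1397 per day
Days = 1 / combined rate = 315/44
≈ 7.16 days

7.16 days


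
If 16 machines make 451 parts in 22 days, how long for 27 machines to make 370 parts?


Days ∝ work / workers, so d₂ = d₁ × (m₁/m₂) × (w₂/w₁)
Workers factor (inverse): 16/27 ≈ 0.5926
Work factor (direct): 370/451 ≈ 0.8204
d₂ = 22 × 16/27 × 370/451 = (22 × 16 × 370) / (27 × 451) = 130240/12177
≈ 10.70 days

10.70 days


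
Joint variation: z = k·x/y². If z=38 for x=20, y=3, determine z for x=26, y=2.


z = k·x/y²
Solve for k using the known point: k = z·y²/x = 38×9/20 = 342/20 = 17.1000
Now evaluate at x=26, y=2:
z = k × 26 / 4 = (342 × 26) / (20 × 4) = 8892/80
= 111.1500

111.1500


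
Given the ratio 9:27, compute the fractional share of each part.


Total parts = 9 + 27 = 36
First part: 9/36 = 1/4
Second part: 27/36 = 3/4
= 1/4 and 3/4

1/4 and 3/4


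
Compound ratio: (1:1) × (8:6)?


Compound ratio = (1×8) : (1×6)
= 8:6
GCD = 2
= 4:3

4:3


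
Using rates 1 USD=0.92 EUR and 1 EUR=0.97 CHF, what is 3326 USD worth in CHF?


Step 1: 3326 USD × 0.92 = 3059.92 EUR
Step 2: 3059.92 EUR × 0.97 = 2968.12 CHF
Implied rate USD→CHF = 0.92 × 0.97 = 0.8924
= 2968.12 CHF

2968.12 CHF


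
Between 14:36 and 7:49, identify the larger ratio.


14/36 = 0.3889
7/49 = 0.1429
0.3889 > 0.1429, so 14:36 is greater
= 14:36

14:36


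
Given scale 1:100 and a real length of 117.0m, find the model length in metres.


Model size = real / scale
= 117.0 / 100
= 1.1700 m

1.1700 m


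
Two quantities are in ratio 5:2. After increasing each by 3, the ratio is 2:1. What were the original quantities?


Let A = 5k, B = 2k.
(5k + 3) / (2k + 3) = 2/1
Cross-multiply: 1(5k + 3) = 2(2k + 3)
5k + 3 = 4k + 6
5k - 4k = 6 - 3
1k = 3
k = 3/1 = 3
A = 5×3 = 15, B = 2×3 = 6
= A = 15, B = 6

A = 15, B = 6


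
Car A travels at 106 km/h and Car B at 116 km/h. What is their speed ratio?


Ratio = 106:116
GCD = 2
Simplified = 53:58
Time ratio (same distance) = 58:53
Speed ratio = 53:58

53:58


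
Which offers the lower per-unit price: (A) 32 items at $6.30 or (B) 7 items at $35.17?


Deal A: $6.30/32 = $0.1969/unit
Deal B: $35.17/7 = $5.0243/unit
A is cheaper per unit
= Deal A

Deal A


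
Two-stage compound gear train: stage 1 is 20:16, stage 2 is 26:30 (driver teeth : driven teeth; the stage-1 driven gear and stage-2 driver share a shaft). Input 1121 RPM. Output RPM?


Stage 1: RPM_B = RPM_A × t_A/t_B = 1121 × 20/16 = 22420/16 = 1401.25
B and C share a shaft → RPM_C = RPM_B
Stage 2: RPM_D = RPM_C × t_C/t_D = RPM_A × (t_A×t_C)/(t_B×t_D)
Overall ratio = (20×26)/(16×30) = 520/480
RPM_D = 1121 × 520/480 = 582920/480
≈ 1214.42 RPM

1214.42 RPM


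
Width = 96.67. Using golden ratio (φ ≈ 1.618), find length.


φ = (1 + √5) / 2 ≈ 1.618
Length = width × φ = 96.67 × 1.618 = 156.41206
≈ 156.41

156.41


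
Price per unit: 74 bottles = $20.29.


Unit rate = total / quantity
= 20.29 / 74
= $0.27 per unit

$0.27 per unit


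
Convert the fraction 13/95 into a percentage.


Percentage = (part / whole) × 100
= (13 / 95) × 100
≈ 13.68%

13.68%


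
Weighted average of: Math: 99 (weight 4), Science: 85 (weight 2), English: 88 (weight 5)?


Numerator = 99×4 + 85×2 + 88×5
= 396 + 170 + 440
= 1006
Total weight = 11
Weighted avg = 1006/11
= 91.45

91.45


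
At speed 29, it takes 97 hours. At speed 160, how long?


Inverse proportion: x × y = constant
k = 29 × 97 = 2813
y₂ = k / 160 = 2813 / 160
= 17.58

17.58


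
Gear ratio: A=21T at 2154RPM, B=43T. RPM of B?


Gear ratio = 21:43 = 21:43
RPM_B = RPM_A × (teeth_A / teeth_B)
= 2154 × (21/43)
= 1052.0 RPM

1052.0 RPM


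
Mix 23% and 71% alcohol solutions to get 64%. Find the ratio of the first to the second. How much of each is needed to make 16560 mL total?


Let x parts of 23% mix with y parts of 71%.
23x + 71y = 64(x + y)
23x + 71y = 64x + 64y
x(23 - 64) = y(64 - 71)
x/y = (71 - 64)/(64 - 23) = 7/41
Simplify: 7:41
Total parts = 48; one part = 16560/48 = 345.00 mL
23% solution: 7×345.00 = 2415.00 mL
71% solution: 41×345.00 = 14145.00 mL
= ratio 7:41; 2415.00 mL and 14145.00 mL

ratio 7:41; 2415.00 mL and 14145.00 mL


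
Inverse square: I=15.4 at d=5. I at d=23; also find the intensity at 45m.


I₁d₁² = I₂d₂²
I at 23m = 15.4 × (5/23)² = 15.4 × 25/529 = 385/529 ≈ 0.7278
I at 45m = 15.4 × (5/45)² = 15.4 × 25/2025 = 385/2025 ≈ 0.1901
= 0.7278 and 0.1901

0.7278 and 0.1901


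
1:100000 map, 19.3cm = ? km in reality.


Real distance = map distance × scale
= 19.3cm × 100000
= 1930000 cm = 19300.0 m
= 19.300 km

19.300 km


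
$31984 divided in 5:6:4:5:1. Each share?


Total parts = 5 + 6 + 4 + 5 + 1 = 21
Part 1: 31984 × 5/21 = 7615.24
Part 2: 31984 × 6/21 = 9138.29
Part 3: 31984 × 4/21 = 6092.19
Part 4: 31984 × 5/21 = 7615.24
Part 5: 31984 × 1/21 = 1523.05
= Part 1: $7615.24, Part 2: $9138.29, Part 3: $6092.19, Part 4: $7615.24, Part 5: $1523.05

Part 1: $7615.24, Part 2: $9138.29, Part 3: $6092.19, Part 4: $7615.24, Part 5: $1523.05


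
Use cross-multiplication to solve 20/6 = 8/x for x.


Cross multiply: 20 × x = 6 × 8
20x = 48
x = 48 / 20
= 2.40

2.40


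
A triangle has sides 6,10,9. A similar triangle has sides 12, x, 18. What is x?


Scale factor = 12/6 = 2
Missing side = 10 × 2
= 20.0

20.0


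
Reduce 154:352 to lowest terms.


GCD(154, 352) = 22
154/22 : 352/22
= 7:16

7:16


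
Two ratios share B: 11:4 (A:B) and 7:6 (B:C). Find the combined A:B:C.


Match B: multiply A:B by 7 → 77:28
Multiply B:C by 4 → 28:24
Combined: 77:28:24
GCD = 1
= 77:28:24

77:28:24


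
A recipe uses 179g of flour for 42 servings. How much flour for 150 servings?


Direct proportion: y/x = constant
k = 179/42 ≈ 4.2619
y₂ = k × 150 = 179 × 150 / 42 = 26850/42
≈ 639.29

639.29


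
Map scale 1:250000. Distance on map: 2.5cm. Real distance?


Real distance = map distance × scale
= 2.5cm × 250000
= 625000 cm = 6250.0 m
= 6.250 km

6.250 km
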